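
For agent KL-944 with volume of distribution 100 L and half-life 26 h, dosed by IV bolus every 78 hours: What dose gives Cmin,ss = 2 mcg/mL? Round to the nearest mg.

1400 mg

τ/t½ = 78/26 ≈ 3, so f = (1/2)^(78/26) ≈ 0.125000.
Cmin,ss = (D/Vd)·f/(1−f), so D = Cmin,ss·Vd·(1−f)/f.
D = 2 × 100 × (1−f)/f ≈ 2 × 100 × 7.00000 ≈ 1400.00 mg.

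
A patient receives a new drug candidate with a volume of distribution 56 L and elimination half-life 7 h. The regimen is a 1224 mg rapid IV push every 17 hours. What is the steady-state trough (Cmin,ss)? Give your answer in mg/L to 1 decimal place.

5.0 mg/L

k = ln2/t½ = ln2/7 ≈ 0.099021 h⁻¹; fraction remaining f = e^(−kτ) = e^(−0.099021×17) ≈ 0.1857.
At steady state, accumulation factor R = 1/(1 − e^(−kτ)) ≈ 1.2280.
Single-dose peak C₀ = D/Vd = 1224/56 ≈ 21.857 mg/L.
Steady-state peak Cmax,ss = C₀·R ≈ 21.857 × 1.2280 ≈ 26.840 mg/L.
One interval later, Cmin,ss = Cmax,ss·e^(−kτ) ≈ 26.840 × 0.1857 ≈ 4.984 mg/L.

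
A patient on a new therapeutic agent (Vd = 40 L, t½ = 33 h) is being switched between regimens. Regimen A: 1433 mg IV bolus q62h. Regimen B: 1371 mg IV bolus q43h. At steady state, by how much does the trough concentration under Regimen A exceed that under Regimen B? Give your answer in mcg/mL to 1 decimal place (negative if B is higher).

Regimen A: f = (1/2)^(62/33) ≈ 0.2719; Cmin,ss = (1433/40)·f/(1−f) ≈ 13.378 mcg/mL.
Regimen B: f = (1/2)^(43/33) ≈ 0.4053; Cmin,ss = (1371/40)·f/(1−f) ≈ 23.359 mcg/mL.
Difference ≈ 13.378 − 23.359 ≈ -9.981 mcg/mL.

-10.0 mcg/mL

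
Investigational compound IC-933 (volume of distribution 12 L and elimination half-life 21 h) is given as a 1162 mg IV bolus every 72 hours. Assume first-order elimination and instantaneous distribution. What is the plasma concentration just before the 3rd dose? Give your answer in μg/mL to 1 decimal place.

f = (1/2)^(τ/t½) = (1/2)^(72/21) ≈ 0.0929.
C₀ = D/Vd = 1162/12 ≈ 96.833 μg/mL.
Before the 3rd dose, 2 doses have been given. Superposition: Cmin = C₀·(f + f²).
≈ 96.833 × (0.0929 + 0.0086) ≈ 96.833 × 0.1015 ≈ 9.829 μg/mL.

9.8 μg/mL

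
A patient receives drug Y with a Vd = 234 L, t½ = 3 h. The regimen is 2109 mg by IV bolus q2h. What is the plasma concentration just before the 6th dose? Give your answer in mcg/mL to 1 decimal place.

13.8 mcg/mL

f = (1/2)^(τ/t½) = (1/2)^(2/3) ≈ 0.6300.
C₀ = D/Vd = 2109/234 ≈ 9.013 mcg/mL.
Before the 6th dose, 5 doses have been given. Superposition: Cmin = C₀·(f + f² + … + f^5).
≈ 9.013 × (0.6300 + 0.3969 + 0.2500 + 0.1575 + 0.0992) ≈ 9.013 × 1.5336 ≈ 13.822 mcg/mL.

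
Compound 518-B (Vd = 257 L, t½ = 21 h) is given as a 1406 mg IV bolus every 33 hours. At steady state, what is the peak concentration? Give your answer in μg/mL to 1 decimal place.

Over one 33-h interval, 33/21 ≈ 1.5714 half-lives elapse, leaving f ≈ 0.3365 of each dose.
At steady state, accumulation factor R = 1/(1 − e^(−kτ)) ≈ 1.5072.
Single-dose peak C₀ = D/Vd = 1406/257 ≈ 5.471 μg/mL.
Steady-state peak Cmax,ss = C₀·R ≈ 5.471 × 1.5072 ≈ 8.246 μg/mL.

8.2 μg/mL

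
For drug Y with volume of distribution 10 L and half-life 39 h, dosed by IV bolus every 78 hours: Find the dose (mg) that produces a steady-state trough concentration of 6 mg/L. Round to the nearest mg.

τ/t½ = 78/39 ≈ 2, so f = (1/2)^(78/39) ≈ 0.250000.
Cmin,ss = (D/Vd)·f/(1−f), so D = Cmin,ss·Vd·(1−f)/f.
D = 6 × 10 × (1−f)/f ≈ 6 × 10 × 3.00000 ≈ 180.00 mg.

180 mg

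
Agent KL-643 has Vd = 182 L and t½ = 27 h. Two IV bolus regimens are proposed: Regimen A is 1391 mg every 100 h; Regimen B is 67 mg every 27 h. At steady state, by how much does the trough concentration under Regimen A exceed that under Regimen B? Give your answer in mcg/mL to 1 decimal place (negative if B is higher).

Regimen A: f = (1/2)^(100/27) ≈ 0.0767; Cmin,ss = (1391/182)·f/(1−f) ≈ 0.635 mcg/mL.
Regimen B: f = (1/2)^(27/27) ≈ 0.5000; Cmin,ss = (67/182)·f/(1−f) ≈ 0.368 mcg/mL.
Difference ≈ 0.635 − 0.368 ≈ 0.267 mcg/mL.

0.3 mcg/mL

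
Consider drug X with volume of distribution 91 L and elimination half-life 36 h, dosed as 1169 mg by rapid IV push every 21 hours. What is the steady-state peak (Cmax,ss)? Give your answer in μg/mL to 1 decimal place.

k = ln2/t½ = ln2/36 ≈ 0.019254 h⁻¹; fraction remaining f = e^(−kτ) = e^(−0.019254×21) ≈ 0.6674.
At steady state, accumulation factor R = 1/(1 − e^(−kτ)) ≈ 3.0066.
Each bolus raises the concentration by D/Vd = 1169/91 ≈ 12.846 μg/mL.
Cmax,ss = C₀/(1 − f) ≈ 12.846/0.3326 ≈ 38.623 μg/mL.

38.6 μg/mL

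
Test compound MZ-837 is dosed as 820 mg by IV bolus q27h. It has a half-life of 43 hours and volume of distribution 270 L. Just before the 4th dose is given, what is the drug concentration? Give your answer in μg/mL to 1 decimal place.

f = (1/2)^(τ/t½) = (1/2)^(27/43) ≈ 0.6471.
C₀ = D/Vd = 820/270 ≈ 3.037 μg/mL.
Before the 4th dose, 3 doses have been given. Superposition: Cmin = C₀·(f + f² + … + f^3).
≈ 3.037 × (0.6471 + 0.4187 + 0.2710) ≈ 3.037 × 1.3368 ≈ 4.060 μg/mL.

4.1 μg/mL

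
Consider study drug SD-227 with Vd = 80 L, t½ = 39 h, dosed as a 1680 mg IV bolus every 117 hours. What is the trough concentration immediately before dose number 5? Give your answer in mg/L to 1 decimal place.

f = (1/2)^(τ/t½) = (1/2)^(117/39) ≈ 0.1250.
C₀ = D/Vd = 1680/80 ≈ 21.000 mg/L.
Before the 5th dose, 4 doses have been given. Superposition: Cmin = C₀·(f + f² + … + f^4).
≈ 21.000 × (0.1250 + 0.0156 + 0.0020 + 0.0002) ≈ 21.000 × 0.1428 ≈ 2.999 mg/L.

3.0 mg/L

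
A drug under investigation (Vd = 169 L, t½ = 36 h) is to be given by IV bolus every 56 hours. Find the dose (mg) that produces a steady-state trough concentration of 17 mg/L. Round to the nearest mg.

5572 mg

τ/t½ = 56/36 ≈ 1.5556, so f = (1/2)^(56/36) ≈ 0.340198.
Cmin,ss = (D/Vd)·f/(1−f), so D = Cmin,ss·Vd·(1−f)/f.
D = 17 × 169 × (1−f)/f ≈ 17 × 169 × 1.93946 ≈ 5572.07 mg.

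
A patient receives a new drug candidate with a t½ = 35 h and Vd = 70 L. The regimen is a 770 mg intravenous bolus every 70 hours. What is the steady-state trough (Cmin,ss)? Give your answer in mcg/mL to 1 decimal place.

3.7 mcg/mL

The dosing interval is 2 half-lives, so f = 2^(−2) = 0.25.
At steady state, R = 1/(1 − 0.25) = 4/3.
Single-dose peak C₀ = D/Vd = 770/70 = 11 mcg/mL.
Steady-state peak Cmax,ss = C₀·R = 11 × 4/3 ≈ 14.667 mcg/mL.
Steady-state trough Cmin,ss = Cmax,ss·f ≈ 14.667 × 0.25 ≈ 3.667 mcg/mL.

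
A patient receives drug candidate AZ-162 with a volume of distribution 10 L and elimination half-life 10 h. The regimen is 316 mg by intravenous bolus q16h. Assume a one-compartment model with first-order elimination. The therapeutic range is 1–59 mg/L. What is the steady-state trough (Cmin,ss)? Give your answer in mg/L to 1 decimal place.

τ/t½ = 16/10 ≈ 1.6, so fraction remaining f = (1/2)^(16/10) ≈ 0.3299.
At steady state, accumulation factor R = 1/(1 − e^(−kτ)) ≈ 1.4923.
Each bolus raises the concentration by D/Vd = 316/10 ≈ 31.600 mg/L.
Steady-state peak Cmax,ss = C₀·R ≈ 31.600 × 1.4923 ≈ 47.157 mg/L.
Steady-state trough Cmin,ss = Cmax,ss·f ≈ 47.157 × 0.3299 ≈ 15.557 mg/L.
Trough 15.6 mg/L vs MEC 1 mg/L: adequate.

15.6 mg/L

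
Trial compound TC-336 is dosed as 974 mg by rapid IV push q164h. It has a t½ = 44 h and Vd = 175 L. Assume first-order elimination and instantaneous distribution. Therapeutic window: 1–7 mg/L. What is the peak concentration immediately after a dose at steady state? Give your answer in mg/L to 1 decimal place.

6.0 mg/L

Over one 164-h interval, 164/44 ≈ 3.7273 half-lives elapse, leaving f ≈ 0.0755 of each dose.
At steady state, accumulation factor R = 1/(1 − e^(−kτ)) ≈ 1.0817.
Each bolus raises the concentration by D/Vd = 974/175 ≈ 5.566 mg/L.
Steady-state peak Cmax,ss = C₀·R ≈ 5.566 × 1.0817 ≈ 6.021 mg/L.
Peak 6.0 mg/L vs MTC 7 mg/L: below toxic threshold.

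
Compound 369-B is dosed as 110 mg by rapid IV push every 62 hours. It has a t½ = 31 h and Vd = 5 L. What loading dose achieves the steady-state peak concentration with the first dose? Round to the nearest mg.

147 mg

f = (1/2)^(62/31) ≈ 0.250000; accumulation ratio R = 1/(1−f) ≈ 1.33333.
Loading dose to hit Cmax,ss on first dose: D_load = D_maint·R ≈ 110 × 1.33333 ≈ 146.67 mg.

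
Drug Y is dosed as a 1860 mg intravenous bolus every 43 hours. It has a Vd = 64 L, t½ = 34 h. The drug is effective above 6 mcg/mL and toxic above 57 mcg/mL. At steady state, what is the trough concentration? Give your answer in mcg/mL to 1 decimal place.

20.7 mcg/mL

Over one 43-h interval, 43/34 ≈ 1.2647 half-lives elapse, leaving f ≈ 0.4162 of each dose.
At steady state, accumulation factor R = 1/(1 − e^(−kτ)) ≈ 1.7129.
Single-dose peak C₀ = D/Vd = 1860/64 ≈ 29.062 mcg/mL.
Steady-state peak Cmax,ss = C₀·R ≈ 29.062 × 1.7129 ≈ 49.780 mcg/mL.
Steady-state trough Cmin,ss = Cmax,ss·f ≈ 49.780 × 0.4162 ≈ 20.718 mcg/mL.
Trough 20.7 mcg/mL vs MEC 6 mcg/mL: adequate.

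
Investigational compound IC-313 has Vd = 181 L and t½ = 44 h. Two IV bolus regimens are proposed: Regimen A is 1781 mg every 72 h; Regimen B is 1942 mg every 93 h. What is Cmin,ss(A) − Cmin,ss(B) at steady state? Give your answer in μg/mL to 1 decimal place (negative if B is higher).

1.4 μg/mL

Regimen A: f = (1/2)^(72/44) ≈ 0.3217; Cmin,ss = (1781/181)·f/(1−f) ≈ 4.667 μg/mL.
Regimen B: f = (1/2)^(93/44) ≈ 0.2311; Cmin,ss = (1942/181)·f/(1−f) ≈ 3.225 μg/mL.
Difference ≈ 4.667 − 3.225 ≈ 1.442 μg/mL.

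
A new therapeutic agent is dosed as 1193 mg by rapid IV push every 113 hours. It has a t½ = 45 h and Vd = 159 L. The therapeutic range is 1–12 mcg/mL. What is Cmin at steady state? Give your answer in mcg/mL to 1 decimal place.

1.6 mcg/mL

τ/t½ = 113/45 ≈ 2.5111, so fraction remaining f = (1/2)^(113/45) ≈ 0.1754.
Accumulation ratio R = 1/(1 − f) ≈ 1/0.8246 ≈ 1.2127.
Each bolus raises the concentration by D/Vd = 1193/159 ≈ 7.503 mcg/mL.
Cmax,ss = C₀/(1 − f) ≈ 7.503/0.8246 ≈ 9.099 mcg/mL.
One interval later, Cmin,ss = Cmax,ss·e^(−kτ) ≈ 9.099 × 0.1754 ≈ 1.596 mcg/mL.
Trough 1.6 mcg/mL vs MEC 1 mcg/mL: adequate.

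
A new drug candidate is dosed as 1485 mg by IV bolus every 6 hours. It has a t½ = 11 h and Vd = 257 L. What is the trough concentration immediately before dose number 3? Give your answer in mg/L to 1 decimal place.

6.7 mg/L

f = (1/2)^(τ/t½) = (1/2)^(6/11) ≈ 0.6852.
C₀ = D/Vd = 1485/257 ≈ 5.778 mg/L.
Before the 3rd dose, 2 doses have been given. Superposition: Cmin = C₀·(f + f²).
≈ 5.778 × (0.6852 + 0.4695) ≈ 5.778 × 1.1547 ≈ 6.672 mg/L.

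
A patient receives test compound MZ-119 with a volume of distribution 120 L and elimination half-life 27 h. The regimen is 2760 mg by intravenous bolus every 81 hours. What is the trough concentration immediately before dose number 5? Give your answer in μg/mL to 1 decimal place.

3.3 μg/mL

f = (1/2)^(τ/t½) = (1/2)^(81/27) ≈ 0.1250.
C₀ = D/Vd = 2760/120 ≈ 23.000 μg/mL.
Before the 5th dose, 4 doses have been given. Superposition: Cmin = C₀·(f + f² + … + f^4).
≈ 23.000 × (0.1250 + 0.0156 + 0.0020 + 0.0002) ≈ 23.000 × 0.1428 ≈ 3.284 μg/mL.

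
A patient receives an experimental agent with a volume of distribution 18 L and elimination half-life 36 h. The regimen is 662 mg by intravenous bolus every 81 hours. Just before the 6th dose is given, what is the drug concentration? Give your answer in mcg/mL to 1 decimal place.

f = (1/2)^(τ/t½) = (1/2)^(81/36) ≈ 0.2102.
C₀ = D/Vd = 662/18 ≈ 36.778 mcg/mL.
Before the 6th dose, 5 doses have been given. Superposition: Cmin = C₀·(f + f² + … + f^5).
≈ 36.778 × (0.2102 + 0.0442 + 0.0093 + 0.0020 + 0.0004) ≈ 36.778 × 0.2661 ≈ 9.787 mcg/mL.

9.8 mcg/mL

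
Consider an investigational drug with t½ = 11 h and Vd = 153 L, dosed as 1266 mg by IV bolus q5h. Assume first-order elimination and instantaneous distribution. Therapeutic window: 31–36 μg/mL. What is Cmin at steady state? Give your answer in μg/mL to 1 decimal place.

τ/t½ = 5/11 ≈ 0.45455, so fraction remaining f = (1/2)^(5/11) ≈ 0.7297.
Accumulation ratio R = 1/(1 − f) ≈ 1/0.2703 ≈ 3.6996.
Single-dose peak C₀ = D/Vd = 1266/153 ≈ 8.275 μg/mL.
Steady-state peak Cmax,ss = C₀·R ≈ 8.275 × 3.6996 ≈ 30.614 μg/mL.
Steady-state trough Cmin,ss = Cmax,ss·f ≈ 30.614 × 0.7297 ≈ 22.339 μg/mL.
Trough 22.3 μg/mL vs MEC 31 μg/mL: subtherapeutic.

22.3 μg/mL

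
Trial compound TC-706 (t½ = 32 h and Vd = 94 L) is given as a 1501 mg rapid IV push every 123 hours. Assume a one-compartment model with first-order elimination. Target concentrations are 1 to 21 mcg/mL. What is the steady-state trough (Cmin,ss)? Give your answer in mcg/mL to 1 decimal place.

τ/t½ = 123/32 ≈ 3.8438, so fraction remaining f = (1/2)^(123/32) ≈ 0.0696.
Accumulation ratio R = 1/(1 − f) ≈ 1/0.9304 ≈ 1.0748.
Each bolus raises the concentration by D/Vd = 1501/94 ≈ 15.968 mcg/mL.
Cmax,ss = C₀/(1 − f) ≈ 15.968/0.9304 ≈ 17.163 mcg/mL.
One interval later, Cmin,ss = Cmax,ss·e^(−kτ) ≈ 17.163 × 0.0696 ≈ 1.195 mcg/mL.
Trough 1.2 mcg/mL vs MEC 1 mcg/mL: adequate.

1.2 mcg/mL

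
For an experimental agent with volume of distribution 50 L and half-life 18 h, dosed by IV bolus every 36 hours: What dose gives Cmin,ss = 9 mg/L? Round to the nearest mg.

τ/t½ = 36/18 ≈ 2, so f = (1/2)^(36/18) ≈ 0.250000.
Cmin,ss = (D/Vd)·f/(1−f), so D = Cmin,ss·Vd·(1−f)/f.
D = 9 × 50 × (1−f)/f ≈ 9 × 50 × 3.00000 ≈ 1350.00 mg.

1350 mg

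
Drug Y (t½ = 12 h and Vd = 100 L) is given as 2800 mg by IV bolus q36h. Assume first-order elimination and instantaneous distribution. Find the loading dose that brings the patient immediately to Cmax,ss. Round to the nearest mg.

f = (1/2)^(36/12) ≈ 0.125000; accumulation ratio R = 1/(1−f) ≈ 1.14286.
Loading dose to hit Cmax,ss on first dose: D_load = D_maint·R ≈ 2800 × 1.14286 ≈ 3200.01 mg.

3200 mg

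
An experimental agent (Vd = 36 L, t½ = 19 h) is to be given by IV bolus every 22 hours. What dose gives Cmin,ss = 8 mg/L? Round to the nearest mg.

355 mg

τ/t½ = 22/19 ≈ 1.1579, so f = (1/2)^(22/19) ≈ 0.448166.
Cmin,ss = (D/Vd)·f/(1−f), so D = Cmin,ss·Vd·(1−f)/f.
D = 8 × 36 × (1−f)/f ≈ 8 × 36 × 1.23132 ≈ 354.62 mg.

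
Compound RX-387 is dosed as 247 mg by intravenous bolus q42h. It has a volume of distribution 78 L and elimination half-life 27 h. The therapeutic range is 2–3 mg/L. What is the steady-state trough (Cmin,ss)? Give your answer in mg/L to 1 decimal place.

τ/t½ = 42/27 ≈ 1.5556, so fraction remaining f = (1/2)^(42/27) ≈ 0.3402.
At steady state, accumulation factor R = 1/(1 − e^(−kτ)) ≈ 1.5156.
Each bolus raises the concentration by D/Vd = 247/78 ≈ 3.167 mg/L.
Steady-state peak Cmax,ss = C₀·R ≈ 3.167 × 1.5156 ≈ 4.800 mg/L.
One interval later, Cmin,ss = Cmax,ss·e^(−kτ) ≈ 4.800 × 0.3402 ≈ 1.633 mg/L.
Trough 1.6 mg/L vs MEC 2 mg/L: subtherapeutic.

1.6 mg/L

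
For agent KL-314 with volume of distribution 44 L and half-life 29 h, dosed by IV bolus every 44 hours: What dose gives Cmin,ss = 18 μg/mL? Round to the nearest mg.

τ/t½ = 44/29 ≈ 1.5172, so f = (1/2)^(44/29) ≈ 0.349353.
Cmin,ss = (D/Vd)·f/(1−f), so D = Cmin,ss·Vd·(1−f)/f.
D = 18 × 44 × (1−f)/f ≈ 18 × 44 × 1.86243 ≈ 1475.04 mg.

1475 mg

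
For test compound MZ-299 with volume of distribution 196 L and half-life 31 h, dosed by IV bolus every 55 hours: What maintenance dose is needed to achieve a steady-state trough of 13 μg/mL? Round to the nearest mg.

6167 mg

τ/t½ = 55/31 ≈ 1.7742, so f = (1/2)^(55/31) ≈ 0.292358.
Cmin,ss = (D/Vd)·f/(1−f), so D = Cmin,ss·Vd·(1−f)/f.
D = 13 × 196 × (1−f)/f ≈ 13 × 196 × 2.42046 ≈ 6167.33 mg.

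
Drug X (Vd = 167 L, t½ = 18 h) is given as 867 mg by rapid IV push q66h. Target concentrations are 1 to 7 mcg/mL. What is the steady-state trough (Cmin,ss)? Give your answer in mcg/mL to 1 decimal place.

Over one 66-h interval, 66/18 ≈ 3.6667 half-lives elapse, leaving f ≈ 0.0787 of each dose.
At steady state, accumulation factor R = 1/(1 − e^(−kτ)) ≈ 1.0854.
Each bolus raises the concentration by D/Vd = 867/167 ≈ 5.192 mcg/mL.
Cmax,ss = C₀/(1 − f) ≈ 5.192/0.9213 ≈ 5.636 mcg/mL.
One interval later, Cmin,ss = Cmax,ss·e^(−kτ) ≈ 5.636 × 0.0787 ≈ 0.444 mcg/mL.
Trough 0.4 mcg/mL vs MEC 1 mcg/mL: subtherapeutic.

0.4 mcg/mL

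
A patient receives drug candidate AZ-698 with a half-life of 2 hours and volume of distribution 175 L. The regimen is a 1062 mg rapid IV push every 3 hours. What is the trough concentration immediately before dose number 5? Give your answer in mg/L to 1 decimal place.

3.3 mg/L

f = (1/2)^(τ/t½) = (1/2)^(3/2) ≈ 0.3536.
C₀ = D/Vd = 1062/175 ≈ 6.069 mg/L.
Before the 5th dose, 4 doses have been given. Superposition: Cmin = C₀·(f + f² + … + f^4).
≈ 6.069 × (0.3536 + 0.1250 + 0.0442 + 0.0156) ≈ 6.069 × 0.5384 ≈ 3.268 mg/L.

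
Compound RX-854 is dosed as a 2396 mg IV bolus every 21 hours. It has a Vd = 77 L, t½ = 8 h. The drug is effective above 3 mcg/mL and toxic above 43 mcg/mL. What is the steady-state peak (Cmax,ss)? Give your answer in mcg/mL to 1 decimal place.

37.1 mcg/mL

k = ln2/t½ = ln2/8 ≈ 0.086643 h⁻¹; fraction remaining f = e^(−kτ) = e^(−0.086643×21) ≈ 0.1621.
At steady state, accumulation factor R = 1/(1 − e^(−kτ)) ≈ 1.1935.
Each bolus raises the concentration by D/Vd = 2396/77 ≈ 31.117 mcg/mL.
Cmax,ss = C₀/(1 − f) ≈ 31.117/0.8379 ≈ 37.137 mcg/mL.
Peak 37.1 mcg/mL vs MTC 43 mcg/mL: below toxic threshold.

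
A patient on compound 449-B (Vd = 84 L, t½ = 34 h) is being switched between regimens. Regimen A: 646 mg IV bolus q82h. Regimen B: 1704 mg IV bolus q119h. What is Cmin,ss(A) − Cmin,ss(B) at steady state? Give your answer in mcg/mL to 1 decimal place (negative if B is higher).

-0.2 mcg/mL

Regimen A: f = (1/2)^(82/34) ≈ 0.1879; Cmin,ss = (646/84)·f/(1−f) ≈ 1.779 mcg/mL.
Regimen B: f = (1/2)^(119/34) ≈ 0.0884; Cmin,ss = (1704/84)·f/(1−f) ≈ 1.967 mcg/mL.
Difference ≈ 1.779 − 1.967 ≈ -0.188 mcg/mL.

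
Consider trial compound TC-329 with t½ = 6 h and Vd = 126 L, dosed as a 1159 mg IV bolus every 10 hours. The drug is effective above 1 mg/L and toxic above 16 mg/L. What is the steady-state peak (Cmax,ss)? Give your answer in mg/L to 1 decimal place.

13.4 mg/L

k = ln2/t½ = ln2/6 ≈ 0.115525 h⁻¹; fraction remaining f = e^(−kτ) = e^(−0.115525×10) ≈ 0.3150.
At steady state, accumulation factor R = 1/(1 − e^(−kτ)) ≈ 1.4599.
Each bolus raises the concentration by D/Vd = 1159/126 ≈ 9.198 mg/L.
Steady-state peak Cmax,ss = C₀·R ≈ 9.198 × 1.4599 ≈ 13.428 mg/L.
Peak 13.4 mg/L vs MTC 16 mg/L: below toxic threshold.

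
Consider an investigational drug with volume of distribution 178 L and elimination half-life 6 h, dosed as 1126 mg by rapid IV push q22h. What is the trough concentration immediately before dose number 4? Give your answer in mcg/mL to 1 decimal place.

0.5 mcg/mL

f = (1/2)^(τ/t½) = (1/2)^(22/6) ≈ 0.0787.
C₀ = D/Vd = 1126/178 ≈ 6.326 mcg/mL.
Before the 4th dose, 3 doses have been given. Superposition: Cmin = C₀·(f + f² + … + f^3).
≈ 6.326 × (0.0787 + 0.0062 + 0.0005) ≈ 6.326 × 0.0854 ≈ 0.540 mcg/mL.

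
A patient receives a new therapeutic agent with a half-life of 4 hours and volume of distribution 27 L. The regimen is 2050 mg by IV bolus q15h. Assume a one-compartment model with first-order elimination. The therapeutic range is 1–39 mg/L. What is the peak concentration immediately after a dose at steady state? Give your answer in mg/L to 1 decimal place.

82.0 mg/L

k = ln2/t½ = ln2/4 ≈ 0.173287 h⁻¹; fraction remaining f = e^(−kτ) = e^(−0.173287×15) ≈ 0.0743.
Accumulation ratio R = 1/(1 − f) ≈ 1/0.9257 ≈ 1.0803.
Each bolus raises the concentration by D/Vd = 2050/27 ≈ 75.926 mg/L.
Steady-state peak Cmax,ss = C₀·R ≈ 75.926 × 1.0803 ≈ 82.023 mg/L.
Peak 82.0 mg/L vs MTC 39 mg/L: exceeds toxic threshold.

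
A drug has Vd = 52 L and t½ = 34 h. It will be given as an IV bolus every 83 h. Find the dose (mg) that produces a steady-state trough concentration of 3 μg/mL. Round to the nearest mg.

691 mg

τ/t½ = 83/34 ≈ 2.4412, so f = (1/2)^(83/34) ≈ 0.184133.
Cmin,ss = (D/Vd)·f/(1−f), so D = Cmin,ss·Vd·(1−f)/f.
D = 3 × 52 × (1−f)/f ≈ 3 × 52 × 4.43086 ≈ 691.21 mg.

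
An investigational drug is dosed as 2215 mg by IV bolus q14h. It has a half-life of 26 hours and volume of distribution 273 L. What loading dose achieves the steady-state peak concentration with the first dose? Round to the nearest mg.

f = (1/2)^(14/26) ≈ 0.688505; accumulation ratio R = 1/(1−f) ≈ 3.21032.
Loading dose to hit Cmax,ss on first dose: D_load = D_maint·R ≈ 2215 × 3.21032 ≈ 7110.86 mg.

7111 mg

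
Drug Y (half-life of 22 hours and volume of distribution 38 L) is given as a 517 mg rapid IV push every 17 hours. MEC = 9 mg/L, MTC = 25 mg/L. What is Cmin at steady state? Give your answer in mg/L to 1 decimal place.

τ/t½ = 17/22 ≈ 0.77273, so fraction remaining f = (1/2)^(17/22) ≈ 0.5853.
Accumulation ratio R = 1/(1 − f) ≈ 1/0.4147 ≈ 2.4114.
Single-dose peak C₀ = D/Vd = 517/38 ≈ 13.605 mg/L.
Steady-state peak Cmax,ss = C₀·R ≈ 13.605 × 2.4114 ≈ 32.807 mg/L.
One interval later, Cmin,ss = Cmax,ss·e^(−kτ) ≈ 32.807 × 0.5853 ≈ 19.202 mg/L.
Trough 19.2 mg/L vs MEC 9 mg/L: adequate.

19.2 mg/L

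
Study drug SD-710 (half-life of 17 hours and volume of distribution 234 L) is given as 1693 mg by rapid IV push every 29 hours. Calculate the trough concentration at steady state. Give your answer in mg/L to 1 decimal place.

3.2 mg/L

k = ln2/t½ = ln2/17 ≈ 0.040773 h⁻¹; fraction remaining f = e^(−kτ) = e^(−0.040773×29) ≈ 0.3065.
Accumulation ratio R = 1/(1 − f) ≈ 1/0.6935 ≈ 1.4420.
Each bolus raises the concentration by D/Vd = 1693/234 ≈ 7.235 mg/L.
Cmax,ss = C₀/(1 − f) ≈ 7.235/0.6935 ≈ 10.433 mg/L.
Steady-state trough Cmin,ss = Cmax,ss·f ≈ 10.433 × 0.3065 ≈ 3.198 mg/L.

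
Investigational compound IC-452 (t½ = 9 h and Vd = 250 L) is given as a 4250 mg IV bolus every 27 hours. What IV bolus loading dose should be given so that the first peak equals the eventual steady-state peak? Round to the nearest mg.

f = (1/2)^(27/9) ≈ 0.125000; accumulation ratio R = 1/(1−f) ≈ 1.14286.
Loading dose to hit Cmax,ss on first dose: D_load = D_maint·R ≈ 4250 × 1.14286 ≈ 4857.15 mg.

4857 mg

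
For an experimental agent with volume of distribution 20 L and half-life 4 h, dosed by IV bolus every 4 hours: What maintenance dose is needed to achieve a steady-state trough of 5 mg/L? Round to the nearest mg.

100 mg

τ/t½ = 4/4 ≈ 1, so f = (1/2)^(4/4) ≈ 0.500000.
Cmin,ss = (D/Vd)·f/(1−f), so D = Cmin,ss·Vd·(1−f)/f.
D = 5 × 20 × (1−f)/f ≈ 5 × 20 × 1.00000 ≈ 100.00 mg.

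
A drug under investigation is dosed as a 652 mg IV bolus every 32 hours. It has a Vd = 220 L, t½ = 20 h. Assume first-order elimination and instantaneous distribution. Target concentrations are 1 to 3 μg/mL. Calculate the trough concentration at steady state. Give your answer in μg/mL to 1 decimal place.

k = ln2/t½ = ln2/20 ≈ 0.034657 h⁻¹; fraction remaining f = e^(−kτ) = e^(−0.034657×32) ≈ 0.3299.
At steady state, accumulation factor R = 1/(1 − e^(−kτ)) ≈ 1.4923.
Each bolus raises the concentration by D/Vd = 652/220 ≈ 2.964 μg/mL.
Steady-state peak Cmax,ss = C₀·R ≈ 2.964 × 1.4923 ≈ 4.423 μg/mL.
One interval later, Cmin,ss = Cmax,ss·e^(−kτ) ≈ 4.423 × 0.3299 ≈ 1.459 μg/mL.
Trough 1.5 μg/mL vs MEC 1 μg/mL: adequate.

1.5 μg/mL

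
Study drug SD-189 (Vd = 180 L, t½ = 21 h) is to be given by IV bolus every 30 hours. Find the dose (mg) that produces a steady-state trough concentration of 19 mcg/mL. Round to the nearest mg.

5786 mg

τ/t½ = 30/21 ≈ 1.4286, so f = (1/2)^(30/21) ≈ 0.371499.
Cmin,ss = (D/Vd)·f/(1−f), so D = Cmin,ss·Vd·(1−f)/f.
D = 19 × 180 × (1−f)/f ≈ 19 × 180 × 1.69180 ≈ 5785.96 mg.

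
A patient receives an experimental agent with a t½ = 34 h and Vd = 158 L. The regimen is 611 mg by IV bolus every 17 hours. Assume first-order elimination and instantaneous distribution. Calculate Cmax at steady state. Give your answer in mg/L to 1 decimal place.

τ/t½ = 17/34 ≈ 0.5, so fraction remaining f = (1/2)^(17/34) ≈ 0.7071.
At steady state, accumulation factor R = 1/(1 − e^(−kτ)) ≈ 3.4141.
Single-dose peak C₀ = D/Vd = 611/158 ≈ 3.867 mg/L.
Steady-state peak Cmax,ss = C₀·R ≈ 3.867 × 3.4141 ≈ 13.202 mg/L.

13.2 mg/L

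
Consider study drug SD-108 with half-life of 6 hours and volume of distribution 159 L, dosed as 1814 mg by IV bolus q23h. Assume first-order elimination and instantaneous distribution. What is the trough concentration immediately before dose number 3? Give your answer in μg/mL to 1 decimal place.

0.9 μg/mL

f = (1/2)^(τ/t½) = (1/2)^(23/6) ≈ 0.0702.
C₀ = D/Vd = 1814/159 ≈ 11.409 μg/mL.
Before the 3rd dose, 2 doses have been given. Superposition: Cmin = C₀·(f + f²).
≈ 11.409 × (0.0702 + 0.0049) ≈ 11.409 × 0.0751 ≈ 0.857 μg/mL.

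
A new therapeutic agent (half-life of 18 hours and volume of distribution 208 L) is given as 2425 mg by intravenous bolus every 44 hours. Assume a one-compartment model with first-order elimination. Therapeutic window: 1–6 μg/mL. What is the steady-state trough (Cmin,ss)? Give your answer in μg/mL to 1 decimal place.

2.6 μg/mL

Over one 44-h interval, 44/18 ≈ 2.4444 half-lives elapse, leaving f ≈ 0.1837 of each dose.
Accumulation ratio R = 1/(1 − f) ≈ 1/0.8163 ≈ 1.2250.
Single-dose peak C₀ = D/Vd = 2425/208 ≈ 11.659 μg/mL.
Steady-state peak Cmax,ss = C₀·R ≈ 11.659 × 1.2250 ≈ 14.282 μg/mL.
One interval later, Cmin,ss = Cmax,ss·e^(−kτ) ≈ 14.282 × 0.1837 ≈ 2.624 μg/mL.
Trough 2.6 μg/mL vs MEC 1 μg/mL: adequate.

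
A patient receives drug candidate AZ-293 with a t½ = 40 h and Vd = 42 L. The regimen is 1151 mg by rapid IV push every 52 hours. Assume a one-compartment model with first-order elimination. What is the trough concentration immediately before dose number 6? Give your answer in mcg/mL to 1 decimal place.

18.5 mcg/mL

f = (1/2)^(τ/t½) = (1/2)^(52/40) ≈ 0.4061.
C₀ = D/Vd = 1151/42 ≈ 27.405 mcg/mL.
Before the 6th dose, 5 doses have been given. Superposition: Cmin = C₀·(f + f² + … + f^5).
≈ 27.405 × (0.4061 + 0.1649 + 0.0670 + 0.0272 + 0.0110) ≈ 27.405 × 0.6762 ≈ 18.531 mcg/mL.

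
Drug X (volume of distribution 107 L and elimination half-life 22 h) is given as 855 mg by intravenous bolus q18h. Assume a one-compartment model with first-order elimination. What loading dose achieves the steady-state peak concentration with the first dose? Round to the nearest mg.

1975 mg

f = (1/2)^(18/22) ≈ 0.567156; accumulation ratio R = 1/(1−f) ≈ 2.31030.
Loading dose to hit Cmax,ss on first dose: D_load = D_maint·R ≈ 855 × 2.31030 ≈ 1975.31 mg.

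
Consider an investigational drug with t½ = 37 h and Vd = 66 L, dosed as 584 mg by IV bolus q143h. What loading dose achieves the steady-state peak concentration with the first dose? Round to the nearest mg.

f = (1/2)^(143/37) ≈ 0.068637; accumulation ratio R = 1/(1−f) ≈ 1.07370.
Loading dose to hit Cmax,ss on first dose: D_load = D_maint·R ≈ 584 × 1.07370 ≈ 627.04 mg.

627 mg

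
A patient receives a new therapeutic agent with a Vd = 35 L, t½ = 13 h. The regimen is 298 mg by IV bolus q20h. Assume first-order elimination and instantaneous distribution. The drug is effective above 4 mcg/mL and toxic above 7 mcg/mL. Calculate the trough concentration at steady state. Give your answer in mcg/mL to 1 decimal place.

4.5 mcg/mL

Over one 20-h interval, 20/13 ≈ 1.5385 half-lives elapse, leaving f ≈ 0.3443 of each dose.
Each bolus raises the concentration by D/Vd = 298/35 ≈ 8.514 mcg/mL.
Steady-state trough Cmin,ss = C₀·f/(1−f) ≈ 8.514 × 0.3443/0.6557 ≈ 4.471 mcg/mL.
Trough 4.5 mcg/mL vs MEC 4 mcg/mL: adequate.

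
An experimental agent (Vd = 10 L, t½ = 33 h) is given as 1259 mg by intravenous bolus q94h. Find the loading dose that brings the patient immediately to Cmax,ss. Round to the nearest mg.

f = (1/2)^(94/33) ≈ 0.138842; accumulation ratio R = 1/(1−f) ≈ 1.16123.
Loading dose to hit Cmax,ss on first dose: D_load = D_maint·R ≈ 1259 × 1.16123 ≈ 1461.99 mg.

1462 mg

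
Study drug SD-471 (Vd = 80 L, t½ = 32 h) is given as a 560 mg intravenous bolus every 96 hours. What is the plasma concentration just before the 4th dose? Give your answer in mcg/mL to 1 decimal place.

f = (1/2)^(τ/t½) = (1/2)^(96/32) ≈ 0.1250.
C₀ = D/Vd = 560/80 ≈ 7.000 mcg/mL.
Before the 4th dose, 3 doses have been given. Superposition: Cmin = C₀·(f + f² + … + f^3).
≈ 7.000 × (0.1250 + 0.0156 + 0.0020) ≈ 7.000 × 0.1426 ≈ 0.998 mcg/mL.

1.0 mcg/mL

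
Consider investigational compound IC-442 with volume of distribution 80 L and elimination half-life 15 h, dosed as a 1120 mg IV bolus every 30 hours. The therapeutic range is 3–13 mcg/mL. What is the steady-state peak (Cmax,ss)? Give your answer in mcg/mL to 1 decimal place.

The dosing interval is 2 half-lives, so f = 2^(−2) = 0.25.
Accumulation ratio R = 1/(1 − f) = 1/0.75 = 4/3.
Single-dose peak C₀ = D/Vd = 1120/80 = 14 mcg/mL.
Steady-state peak Cmax,ss = C₀·R = 14 × 4/3 ≈ 18.667 mcg/mL.
Peak 18.7 mcg/mL vs MTC 13 mcg/mL: exceeds toxic threshold.

18.7 mcg/mL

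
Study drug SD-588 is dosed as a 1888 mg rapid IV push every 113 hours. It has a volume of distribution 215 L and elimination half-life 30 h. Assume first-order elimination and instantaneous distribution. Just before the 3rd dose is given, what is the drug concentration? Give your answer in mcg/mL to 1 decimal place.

0.7 mcg/mL

f = (1/2)^(τ/t½) = (1/2)^(113/30) ≈ 0.0735.
C₀ = D/Vd = 1888/215 ≈ 8.781 mcg/mL.
Before the 3rd dose, 2 doses have been given. Superposition: Cmin = C₀·(f + f²).
≈ 8.781 × (0.0735 + 0.0054) ≈ 8.781 × 0.0789 ≈ 0.693 mcg/mL.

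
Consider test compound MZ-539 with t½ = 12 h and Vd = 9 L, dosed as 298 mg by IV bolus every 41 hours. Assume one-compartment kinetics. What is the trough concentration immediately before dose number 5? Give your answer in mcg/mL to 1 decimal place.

3.4 mcg/mL

f = (1/2)^(τ/t½) = (1/2)^(41/12) ≈ 0.0936.
C₀ = D/Vd = 298/9 ≈ 33.111 mcg/mL.
Before the 5th dose, 4 doses have been given. Superposition: Cmin = C₀·(f + f² + … + f^4).
≈ 33.111 × (0.0936 + 0.0088 + 0.0008 + 0.0001) ≈ 33.111 × 0.1033 ≈ 3.420 mcg/mL.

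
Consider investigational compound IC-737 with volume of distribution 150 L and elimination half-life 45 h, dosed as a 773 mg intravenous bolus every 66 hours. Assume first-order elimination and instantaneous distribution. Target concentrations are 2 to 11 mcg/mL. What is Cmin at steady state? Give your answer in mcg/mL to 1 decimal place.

2.9 mcg/mL

k = ln2/t½ = ln2/45 ≈ 0.015403 h⁻¹; fraction remaining f = e^(−kτ) = e^(−0.015403×66) ≈ 0.3618.
Single-dose peak C₀ = D/Vd = 773/150 ≈ 5.153 mcg/mL.
Steady-state trough Cmin,ss = C₀·f/(1−f) ≈ 5.153 × 0.3618/0.6382 ≈ 2.921 mcg/mL.
Trough 2.9 mcg/mL vs MEC 2 mcg/mL: adequate.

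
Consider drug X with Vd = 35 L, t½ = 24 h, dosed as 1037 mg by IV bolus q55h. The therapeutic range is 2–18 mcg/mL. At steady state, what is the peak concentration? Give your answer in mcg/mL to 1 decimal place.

Over one 55-h interval, 55/24 ≈ 2.2917 half-lives elapse, leaving f ≈ 0.2042 of each dose.
Accumulation ratio R = 1/(1 − f) ≈ 1/0.7958 ≈ 1.2566.
Single-dose peak C₀ = D/Vd = 1037/35 ≈ 29.629 mcg/mL.
Steady-state peak Cmax,ss = C₀·R ≈ 29.629 × 1.2566 ≈ 37.232 mcg/mL.
Peak 37.2 mcg/mL vs MTC 18 mcg/mL: exceeds toxic threshold.

37.2 mcg/mL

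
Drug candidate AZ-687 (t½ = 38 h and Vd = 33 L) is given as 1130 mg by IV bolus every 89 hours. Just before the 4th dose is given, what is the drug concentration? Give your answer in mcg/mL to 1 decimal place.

f = (1/2)^(τ/t½) = (1/2)^(89/38) ≈ 0.1972.
C₀ = D/Vd = 1130/33 ≈ 34.242 mcg/mL.
Before the 4th dose, 3 doses have been given. Superposition: Cmin = C₀·(f + f² + … + f^3).
≈ 34.242 × (0.1972 + 0.0389 + 0.0077) ≈ 34.242 × 0.2438 ≈ 8.348 mcg/mL.

8.3 mcg/mL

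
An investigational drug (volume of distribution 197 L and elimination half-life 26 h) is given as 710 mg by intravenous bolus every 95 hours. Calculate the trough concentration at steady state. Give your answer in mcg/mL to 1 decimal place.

0.3 mcg/mL

τ/t½ = 95/26 ≈ 3.6538, so fraction remaining f = (1/2)^(95/26) ≈ 0.0794.
Single-dose peak C₀ = D/Vd = 710/197 ≈ 3.604 mcg/mL.
Steady-state trough Cmin,ss = C₀·f/(1−f) ≈ 3.604 × 0.0794/0.9206 ≈ 0.311 mcg/mL.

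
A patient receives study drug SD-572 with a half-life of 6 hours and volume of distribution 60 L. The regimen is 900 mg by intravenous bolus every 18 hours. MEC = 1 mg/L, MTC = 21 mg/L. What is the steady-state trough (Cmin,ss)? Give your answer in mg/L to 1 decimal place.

The dosing interval is 3 half-lives, so f = 2^(−3) = 0.125.
At steady state, R = 1/(1 − 0.125) = 8/7.
Single-dose peak C₀ = D/Vd = 900/60 = 15 mg/L.
Steady-state peak Cmax,ss = C₀·R = 15 × 8/7 ≈ 17.143 mg/L.
Steady-state trough Cmin,ss = Cmax,ss·f ≈ 17.143 × 0.125 ≈ 2.143 mg/L.
Trough 2.1 mg/L vs MEC 1 mg/L: adequate.

2.1 mg/L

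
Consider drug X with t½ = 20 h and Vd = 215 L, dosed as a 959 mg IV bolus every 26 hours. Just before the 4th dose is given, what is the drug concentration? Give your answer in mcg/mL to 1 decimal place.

f = (1/2)^(τ/t½) = (1/2)^(26/20) ≈ 0.4061.
C₀ = D/Vd = 959/215 ≈ 4.460 mcg/mL.
Before the 4th dose, 3 doses have been given. Superposition: Cmin = C₀·(f + f² + … + f^3).
≈ 4.460 × (0.4061 + 0.1649 + 0.0670) ≈ 4.460 × 0.6380 ≈ 2.845 mcg/mL.

2.8 mcg/mL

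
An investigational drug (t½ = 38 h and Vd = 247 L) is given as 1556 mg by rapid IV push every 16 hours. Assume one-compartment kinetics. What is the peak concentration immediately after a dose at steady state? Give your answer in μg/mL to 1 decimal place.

Over one 16-h interval, 16/38 ≈ 0.42105 half-lives elapse, leaving f ≈ 0.7469 of each dose.
At steady state, accumulation factor R = 1/(1 − e^(−kτ)) ≈ 3.9510.
Each bolus raises the concentration by D/Vd = 1556/247 ≈ 6.300 μg/mL.
Cmax,ss = C₀/(1 − f) ≈ 6.300/0.2531 ≈ 24.891 μg/mL.

24.9 μg/mL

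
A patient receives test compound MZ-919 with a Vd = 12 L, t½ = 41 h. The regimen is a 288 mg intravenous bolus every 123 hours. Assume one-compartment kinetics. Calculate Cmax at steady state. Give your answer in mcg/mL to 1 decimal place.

τ = 123 h = 3 half-lives, so f = (1/2)^3 = 0.125.
At steady state, R = 1/(1 − 0.125) = 8/7.
Single-dose peak C₀ = D/Vd = 288/12 = 24 mcg/mL.
Steady-state peak Cmax,ss = C₀·R = 24 × 8/7 ≈ 27.429 mcg/mL.

27.4 mcg/mL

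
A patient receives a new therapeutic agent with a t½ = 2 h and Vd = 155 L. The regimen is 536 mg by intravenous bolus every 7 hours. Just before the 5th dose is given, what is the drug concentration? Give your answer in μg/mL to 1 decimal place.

0.3 μg/mL

f = (1/2)^(τ/t½) = (1/2)^(7/2) ≈ 0.0884.
C₀ = D/Vd = 536/155 ≈ 3.458 μg/mL.
Before the 5th dose, 4 doses have been given. Superposition: Cmin = C₀·(f + f² + … + f^4).
≈ 3.458 × (0.0884 + 0.0078 + 0.0007 + 0.0001) ≈ 3.458 × 0.0970 ≈ 0.335 μg/mL.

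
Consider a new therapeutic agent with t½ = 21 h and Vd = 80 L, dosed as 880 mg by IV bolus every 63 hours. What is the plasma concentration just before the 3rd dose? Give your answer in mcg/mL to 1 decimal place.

1.5 mcg/mL

f = (1/2)^(τ/t½) = (1/2)^(63/21) ≈ 0.1250.
C₀ = D/Vd = 880/80 ≈ 11.000 mcg/mL.
Before the 3rd dose, 2 doses have been given. Superposition: Cmin = C₀·(f + f²).
≈ 11.000 × (0.1250 + 0.0156) ≈ 11.000 × 0.1406 ≈ 1.547 mcg/mL.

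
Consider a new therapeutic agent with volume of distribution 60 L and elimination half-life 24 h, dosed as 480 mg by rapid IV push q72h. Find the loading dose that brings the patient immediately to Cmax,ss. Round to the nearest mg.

549 mg

f = (1/2)^(72/24) ≈ 0.125000; accumulation ratio R = 1/(1−f) ≈ 1.14286.
Loading dose to hit Cmax,ss on first dose: D_load = D_maint·R ≈ 480 × 1.14286 ≈ 548.57 mg.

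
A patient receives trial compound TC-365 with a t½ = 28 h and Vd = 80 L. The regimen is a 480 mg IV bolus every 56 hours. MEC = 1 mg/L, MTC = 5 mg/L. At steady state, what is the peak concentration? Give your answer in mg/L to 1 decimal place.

8.0 mg/L

τ = 56 h = 2 half-lives, so f = (1/2)^2 = 0.25.
At steady state, R = 1/(1 − 0.25) = 4/3.
Single-dose peak C₀ = D/Vd = 480/80 = 6 mg/L.
Steady-state peak Cmax,ss = C₀·R = 6 × 4/3 ≈ 8.000 mg/L.
Peak 8.0 mg/L vs MTC 5 mg/L: exceeds toxic threshold.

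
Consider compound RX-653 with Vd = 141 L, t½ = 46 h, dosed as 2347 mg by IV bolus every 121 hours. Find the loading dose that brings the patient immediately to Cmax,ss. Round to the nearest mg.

2799 mg

f = (1/2)^(121/46) ≈ 0.161495; accumulation ratio R = 1/(1−f) ≈ 1.19260.
Loading dose to hit Cmax,ss on first dose: D_load = D_maint·R ≈ 2347 × 1.19260 ≈ 2799.03 mg.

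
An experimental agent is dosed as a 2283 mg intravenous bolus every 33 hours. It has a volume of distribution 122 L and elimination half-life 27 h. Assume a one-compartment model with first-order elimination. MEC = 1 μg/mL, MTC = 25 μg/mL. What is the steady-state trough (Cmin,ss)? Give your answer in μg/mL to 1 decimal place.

14.0 μg/mL

Over one 33-h interval, 33/27 ≈ 1.2222 half-lives elapse, leaving f ≈ 0.4286 of each dose.
Single-dose peak C₀ = D/Vd = 2283/122 ≈ 18.713 μg/mL.
Steady-state trough Cmin,ss = C₀·f/(1−f) ≈ 18.713 × 0.4286/0.5714 ≈ 14.036 μg/mL.
Trough 14.0 μg/mL vs MEC 1 μg/mL: adequate.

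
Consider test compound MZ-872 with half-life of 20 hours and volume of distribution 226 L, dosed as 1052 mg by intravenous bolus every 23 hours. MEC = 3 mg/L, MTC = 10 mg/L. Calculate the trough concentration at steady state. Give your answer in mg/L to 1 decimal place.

τ/t½ = 23/20 ≈ 1.15, so fraction remaining f = (1/2)^(23/20) ≈ 0.4506.
At steady state, accumulation factor R = 1/(1 − e^(−kτ)) ≈ 1.8202.
Single-dose peak C₀ = D/Vd = 1052/226 ≈ 4.655 mg/L.
Steady-state peak Cmax,ss = C₀·R ≈ 4.655 × 1.8202 ≈ 8.473 mg/L.
Steady-state trough Cmin,ss = Cmax,ss·f ≈ 8.473 × 0.4506 ≈ 3.818 mg/L.
Trough 3.8 mg/L vs MEC 3 mg/L: adequate.

3.8 mg/L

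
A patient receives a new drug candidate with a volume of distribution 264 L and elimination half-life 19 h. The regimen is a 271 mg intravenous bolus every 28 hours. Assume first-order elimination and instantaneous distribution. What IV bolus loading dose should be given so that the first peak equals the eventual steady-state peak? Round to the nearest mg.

423 mg

f = (1/2)^(28/19) ≈ 0.360062; accumulation ratio R = 1/(1−f) ≈ 1.56265.
Loading dose to hit Cmax,ss on first dose: D_load = D_maint·R ≈ 271 × 1.56265 ≈ 423.48 mg.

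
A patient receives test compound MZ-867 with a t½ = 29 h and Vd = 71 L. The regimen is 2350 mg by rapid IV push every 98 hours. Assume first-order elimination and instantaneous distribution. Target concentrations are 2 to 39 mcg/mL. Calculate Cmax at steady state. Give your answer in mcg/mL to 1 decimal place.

36.6 mcg/mL

k = ln2/t½ = ln2/29 ≈ 0.023902 h⁻¹; fraction remaining f = e^(−kτ) = e^(−0.023902×98) ≈ 0.0961.
At steady state, accumulation factor R = 1/(1 − e^(−kτ)) ≈ 1.1063.
Single-dose peak C₀ = D/Vd = 2350/71 ≈ 33.099 mcg/mL.
Steady-state peak Cmax,ss = C₀·R ≈ 33.099 × 1.1063 ≈ 36.617 mcg/mL.
Peak 36.6 mcg/mL vs MTC 39 mcg/mL: below toxic threshold.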